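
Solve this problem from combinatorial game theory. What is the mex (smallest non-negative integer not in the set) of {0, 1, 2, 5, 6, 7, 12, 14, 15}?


Set = {0, 1, 2, 5, 6, 7, 12, 14, 15}
0 is in the set.
1 is in the set.
2 is in the set.
3 is NOT in the set. This is the mex.
mex = 3

3


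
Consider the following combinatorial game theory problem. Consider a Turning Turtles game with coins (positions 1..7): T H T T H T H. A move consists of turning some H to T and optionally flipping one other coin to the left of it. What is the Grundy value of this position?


Coins: T H T T H T H
Key fact: a single head at position k behaves exactly like a Nim heap of size k (turning it to T and optionally flipping a coin at j < k corresponds to moving the heap from k to j, or to 0), and heads combine as a disjunctive sum (two heads at the same place would cancel, matching j XOR j = 0). So the Nim-value is the XOR of the 1-indexed positions of the heads.
Face-up positions (1-indexed): [2, 5, 7]
XOR 0 with 2: 0 XOR 2 = 2
XOR 2 with 5: 2 XOR 5 = 7
XOR 7 with 7: 7 XOR 7 = 0
Nim-value = 0

0


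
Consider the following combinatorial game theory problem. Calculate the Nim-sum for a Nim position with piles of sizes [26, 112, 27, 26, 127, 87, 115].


We need the XOR (exclusive or) of all pile sizes.
After XOR-ing pile 1 (size 26): 0 XOR 26 = 26
After XOR-ing pile 2 (size 112): 26 XOR 112 = 106
After XOR-ing pile 3 (size 27): 106 XOR 27 = 113
After XOR-ing pile 4 (size 26): 113 XOR 26 = 107
After XOR-ing pile 5 (size 127): 107 XOR 127 = 20
After XOR-ing pile 6 (size 87): 20 XOR 87 = 67
After XOR-ing pile 7 (size 115): 67 XOR 115 = 48
The Nim-value of this position is 48.

48


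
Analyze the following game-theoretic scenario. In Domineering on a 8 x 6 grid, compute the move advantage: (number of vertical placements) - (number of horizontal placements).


Board is 8 x 6 (rows x cols).
Left (vertical) placements: (rows-1) * cols = 7 * 6 = 42
Right (horizontal) placements: rows * (cols-1) = 8 * 5 = 40
Advantage = Left - Right = 42 - 40 = 2

2


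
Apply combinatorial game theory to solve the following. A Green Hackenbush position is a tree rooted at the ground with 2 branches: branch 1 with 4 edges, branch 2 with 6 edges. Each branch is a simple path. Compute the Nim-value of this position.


The tree has 2 branches from the ground vertex.
In Green Hackenbush, the Nim-value of a simple path of length k is k.
Branch 1: length 4, Nim-value = 4
Branch 2: length 6, Nim-value = 6
Total Nim-value = XOR of all branch values:
0 XOR 4 = 4
4 XOR 6 = 2
Nim-value of the tree = 2

2


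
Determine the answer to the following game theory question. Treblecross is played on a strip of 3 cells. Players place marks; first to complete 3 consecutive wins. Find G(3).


Treblecross: place X on empty cells; 3-in-a-row wins.
Playing within two cells of an existing X lets the opponent win at once, so sensible play treats the cells i-2..i+2 around each X as dead. The player left with no safe cell loses, so this is a normal-play take-away game on strips of safe cells.
Placing X at cell i (0-indexed) of a strip of k safe cells leaves independent strips of sizes max(0, i-2) and max(0, k-i-3). Hence G(k) = mex{ G(max(0,i-2)) XOR G(max(0,k-i-3)) : 0 <= i < k }, with G(0) = 0.
G(1): splits (0,0):0^0=0 -> mex({0}) = 1
G(2): splits (0,0):0^0=0 -> mex({0}) = 1
G(3): splits (0,0):0^0=0 -> mex({0}) = 1
Therefore G(3) = 1.

1


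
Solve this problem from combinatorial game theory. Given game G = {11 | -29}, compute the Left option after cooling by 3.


Original game: {11 | -29} (a switch {a | b} with a > b).
Cooling by t (for t below the temperature (a - b)/2 = 20) taxes each move by t: {a | b} cooled by t is {a - t | b + t}.
Cooling amount: t = 3
Cooled Left option: 11 - 3 = 8
Cooled Right option: -29 + 3 = -26
Cooled game: {8 | -26}
Left option = 8

8


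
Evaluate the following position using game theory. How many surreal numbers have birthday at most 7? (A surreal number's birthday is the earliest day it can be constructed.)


Day 0: {|} = 0 is born. Count = 1.
Day n: the number of surreal numbers born by day n is 2^(n+1) - 1.
By day 0: 2^1 - 1 = 1
By day 1: 2^2 - 1 = 3
By day 2: 2^3 - 1 = 7
By day 3: 2^4 - 1 = 15
By day 4: 2^5 - 1 = 31
By day 5: 2^6 - 1 = 63
By day 6: 2^7 - 1 = 127
By day 7: 2^8 - 1 = 255
By day 7: 255 surreal numbers.

255


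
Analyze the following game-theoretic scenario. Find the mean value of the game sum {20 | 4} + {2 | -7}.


G1 = {20 | 4}, G2 = {2 | -7}
Each is a switch {a | b} with numbers a > b; its mean value is (a + b)/2, and mean value is additive over game sums: m(G1 + G2) = m(G1) + m(G2).
Mean of G1 = (20 + (4))/2 = 24/2 = 12
Mean of G2 = (2 + (-7))/2 = -5/2 = -5/2
Mean of G1 + G2 = 12 + -5/2 = 19/2

19/2


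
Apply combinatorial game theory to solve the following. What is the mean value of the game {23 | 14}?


Game = {23 | 14}, a switch {a | b} with numbers a > b.
Its thermograph has left wall a - t and right wall b + t, which meet at t = (a - b)/2, where both equal (a + b)/2. So the mast (mean value) is at (a + b)/2.
Mean = (23 + (14))/2 = 37/2 = 37/2

37/2


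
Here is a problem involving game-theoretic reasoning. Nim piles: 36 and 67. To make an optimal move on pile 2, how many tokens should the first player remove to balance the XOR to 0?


Piles: 36 and 67
Current XOR: 36 XOR 67 = 103 (non-zero, so this is an N-position).
To make the XOR zero, we need to find a move that balances the piles.
For pile 2 (size 67): target = 67 XOR 103 = 36
We reduce pile 2 from 67 to 36.
Tokens removed: 67 - 36 = 31
Verification: 36 XOR 36 = 0

31


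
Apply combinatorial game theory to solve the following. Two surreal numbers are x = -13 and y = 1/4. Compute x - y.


x = -13, y = 1/4
Converting to common denominator: 4
x = -52/4, y = 1/4
x - y = -13 - 1/4 = -53/4

-53/4


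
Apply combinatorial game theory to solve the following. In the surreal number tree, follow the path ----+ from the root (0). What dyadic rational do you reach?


Sign expansion: ----+
Rule: track bounds (lo, hi), initially (-inf, +inf). On '+', the current value becomes lo and we move to the simplest number in (value, hi): value + 1 if hi = +inf, otherwise the midpoint (value + hi)/2. On '-', the current value becomes hi and we move to value - 1 if lo = -inf, otherwise the midpoint (lo + value)/2.
Start at 0.
Step 1: sign = -, move left. Bounds: (-inf, 0). Value = -1
Step 2: sign = -, move left. Bounds: (-inf, -1). Value = -2
Step 3: sign = -, move left. Bounds: (-inf, -2). Value = -3
Step 4: sign = -, move left. Bounds: (-inf, -3). Value = -4
Step 5: sign = +, move right. Bounds: (-4, -3). Value = -7/2
The surreal number with sign expansion ----+ is -7/2.

-7/2


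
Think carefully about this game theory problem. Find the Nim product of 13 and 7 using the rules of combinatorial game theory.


Nim multiplication is bilinear over XOR: (u XOR v) * w = (u*w) XOR (v*w).
So we split each operand into its bit components and XOR the pairwise Nim products.
13 = 1 + 4 + 8 (as XOR of powers of 2).
7 = 1 + 2 + 4 (as XOR of powers of 2).
Using the standard Nim-product table on single bits:
  2*2 = 3,   2*4 = 8,   2*8 = 12,
  4*4 = 6,   4*8 = 11,  8*8 = 13,
and  1*x = x (identity), k*l = l*k (commutative).
Pairwise Nim products:
  1 * 1 = 1
  1 * 2 = 2
  1 * 4 = 4
  4 * 1 = 4
  4 * 2 = 8
  4 * 4 = 6
  8 * 1 = 8
  8 * 2 = 12
  8 * 4 = 11
XOR them: 1 XOR 2 XOR 4 XOR 4 XOR 8 XOR 6 XOR 8 XOR 12 XOR 11 = 2.
Result: 13 * 7 = 2 (in Nim).

2


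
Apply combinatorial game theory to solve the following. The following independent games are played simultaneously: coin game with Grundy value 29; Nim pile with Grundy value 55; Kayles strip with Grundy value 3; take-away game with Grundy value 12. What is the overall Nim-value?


By the Sprague-Grundy theorem, the Grundy value of a sum of games is the XOR of individual Grundy values.
coin game: Grundy value = 29. Running XOR: 0 XOR 29 = 29
Nim pile: Grundy value = 55. Running XOR: 29 XOR 55 = 42
Kayles strip: Grundy value = 3. Running XOR: 42 XOR 3 = 41
take-away game: Grundy value = 12. Running XOR: 41 XOR 12 = 37
The combined Grundy value is 37.

37


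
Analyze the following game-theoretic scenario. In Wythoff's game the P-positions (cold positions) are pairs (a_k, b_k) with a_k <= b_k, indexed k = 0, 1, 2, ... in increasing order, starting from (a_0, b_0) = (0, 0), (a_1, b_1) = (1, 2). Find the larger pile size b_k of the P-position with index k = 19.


By Wythoff's theorem, a_k = floor(k * phi) and b_k = floor(k * phi^2) = a_k + k, where phi = (1 + sqrt(5))/2 is the golden ratio.
phi = (1 + sqrt(5))/2 = 1.618034
phi^2 = phi + 1 = 2.618034
k = 19
k * phi^2 = 19 * 2.618034 = 49.742646
b_19 = floor(k * phi^2) = 49 (check: a_19 + k = 30 + 19 = 49)

49


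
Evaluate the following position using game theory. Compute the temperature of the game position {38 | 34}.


The game is {38 | 34}, a switch {a | b} with numbers a > b.
Cooling {a | b} by t gives {a - t | b + t}, which stops being hot when a - t = b + t, i.e. at t = (a - b)/2. So the temperature of a switch is (a - b)/2.
Temperature = (Left option - Right option) / 2
= (38 - (34)) / 2
= 4 / 2
= 2

2


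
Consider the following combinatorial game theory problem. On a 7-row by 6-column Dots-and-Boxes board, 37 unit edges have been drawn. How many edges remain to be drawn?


Grid: 7 x 6 boxes, i.e. 8 rows and 7 columns of dots.
Horizontal edges: (rows + 1) * cols = 8 * 6 = 48
Vertical edges: rows * (cols + 1) = 7 * 7 = 49
Total edges: 48 + 49 = 97
Edges drawn: 37
Remaining: 97 - 37 = 60

60


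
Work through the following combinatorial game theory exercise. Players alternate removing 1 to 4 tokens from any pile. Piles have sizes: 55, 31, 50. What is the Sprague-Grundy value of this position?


Subtraction set: {1, 2, 3, 4}
For this subtraction set, G(n) = n mod 5 (period = max + 1 = 5).
Pile 1 (size 55): G(55) = 55 mod 5 = 0
Pile 2 (size 31): G(31) = 31 mod 5 = 1
Pile 3 (size 50): G(50) = 50 mod 5 = 0
Total Grundy value = XOR of all: 0 XOR 1 XOR 0 = 1

1


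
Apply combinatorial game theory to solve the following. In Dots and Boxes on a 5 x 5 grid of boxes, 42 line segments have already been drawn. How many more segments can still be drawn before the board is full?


Grid: 5 x 5 boxes, i.e. 6 rows and 6 columns of dots.
Horizontal edges: (rows + 1) * cols = 6 * 5 = 30
Vertical edges: rows * (cols + 1) = 5 * 6 = 30
Total edges: 30 + 30 = 60
Edges drawn: 42
Remaining: 60 - 42 = 18

18


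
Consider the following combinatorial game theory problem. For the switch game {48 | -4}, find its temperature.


The game is {48 | -4}, a switch {a | b} with numbers a > b.
Cooling {a | b} by t gives {a - t | b + t}, which stops being hot when a - t = b + t, i.e. at t = (a - b)/2. So the temperature of a switch is (a - b)/2.
Temperature = (Left option - Right option) / 2
= (48 - (-4)) / 2
= 52 / 2
= 26

26


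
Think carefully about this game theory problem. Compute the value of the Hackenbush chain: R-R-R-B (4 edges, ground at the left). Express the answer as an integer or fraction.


Edges (from ground): R-R-R-B
By Berlekamp's sign-expansion rule, a Blue-Red Hackenbush stalk has the value of the surreal number whose sign sequence is the edge sequence with B -> + and R -> -.
Sign sequence: ---+
Trace the sign expansion in the surreal number tree, starting from 0:
Edge 1: R (sign -) -> bounds (-inf, 0), value = -1
Edge 2: R (sign -) -> bounds (-inf, -1), value = -2
Edge 3: R (sign -) -> bounds (-inf, -2), value = -3
Edge 4: B (sign +) -> bounds (-3, -2), value = -5/2
Game value = -5/2

-5/2


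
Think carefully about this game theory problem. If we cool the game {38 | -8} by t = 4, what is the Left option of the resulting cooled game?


Original game: {38 | -8} (a switch {a | b} with a > b).
Cooling by t (for t below the temperature (a - b)/2 = 23) taxes each move by t: {a | b} cooled by t is {a - t | b + t}.
Cooling amount: t = 4
Cooled Left option: 38 - 4 = 34
Cooled Right option: -8 + 4 = -4
Cooled game: {34 | -4}
Left option = 34

34


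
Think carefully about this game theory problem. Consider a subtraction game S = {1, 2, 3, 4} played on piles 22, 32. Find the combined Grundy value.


Subtraction set: {1, 2, 3, 4}
For this subtraction set, G(n) = n mod 5 (period = max + 1 = 5).
Pile 1 (size 22): G(22) = 22 mod 5 = 2
Pile 2 (size 32): G(32) = 32 mod 5 = 2
Total Grundy value = XOR of all: 2 XOR 2 = 0

0


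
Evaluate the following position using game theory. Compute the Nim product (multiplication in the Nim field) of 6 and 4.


Nim multiplication is bilinear over XOR: (u XOR v) * w = (u*w) XOR (v*w).
So we split each operand into its bit components and XOR the pairwise Nim products.
6 = 2 + 4 (as XOR of powers of 2).
4 = 4 (as XOR of powers of 2).
Using the standard Nim-product table on single bits:
  2*2 = 3,   2*4 = 8,   2*8 = 12,
  4*4 = 6,   4*8 = 11,  8*8 = 13,
and  1*x = x (identity), k*l = l*k (commutative).
Pairwise Nim products:
  2 * 4 = 8
  4 * 4 = 6
XOR them: 8 XOR 6 = 14.
Result: 6 * 4 = 14 (in Nim).

14


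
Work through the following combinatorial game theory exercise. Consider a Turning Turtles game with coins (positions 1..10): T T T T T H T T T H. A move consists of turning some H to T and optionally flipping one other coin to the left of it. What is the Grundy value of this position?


Coins: T T T T T H T T T H
Key fact: a single head at position k behaves exactly like a Nim heap of size k (turning it to T and optionally flipping a coin at j < k corresponds to moving the heap from k to j, or to 0), and heads combine as a disjunctive sum (two heads at the same place would cancel, matching j XOR j = 0). So the Nim-value is the XOR of the 1-indexed positions of the heads.
Face-up positions (1-indexed): [6, 10]
XOR 0 with 6: 0 XOR 6 = 6
XOR 6 with 10: 6 XOR 10 = 12
Nim-value = 12

12


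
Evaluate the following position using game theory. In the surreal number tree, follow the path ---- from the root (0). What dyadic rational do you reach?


Sign expansion: ----
Rule: track bounds (lo, hi), initially (-inf, +inf). On '+', the current value becomes lo and we move to the simplest number in (value, hi): value + 1 if hi = +inf, otherwise the midpoint (value + hi)/2. On '-', the current value becomes hi and we move to value - 1 if lo = -inf, otherwise the midpoint (lo + value)/2.
Start at 0.
Step 1: sign = -, move left. Bounds: (-inf, 0). Value = -1
Step 2: sign = -, move left. Bounds: (-inf, -1). Value = -2
Step 3: sign = -, move left. Bounds: (-inf, -2). Value = -3
Step 4: sign = -, move left. Bounds: (-inf, -3). Value = -4
The surreal number with sign expansion ---- is -4.

-4


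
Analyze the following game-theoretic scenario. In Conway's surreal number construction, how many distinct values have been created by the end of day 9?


Day 0: {|} = 0 is born. Count = 1.
Day n: the number of surreal numbers born by day n is 2^(n+1) - 1.
By day 0: 2^1 - 1 = 1
By day 1: 2^2 - 1 = 3
By day 2: 2^3 - 1 = 7
By day 3: 2^4 - 1 = 15
By day 4: 2^5 - 1 = 31
By day 5: 2^6 - 1 = 63
By day 6: 2^7 - 1 = 127
By day 7: 2^8 - 1 = 255
By day 8: 2^9 - 1 = 511
By day 9: 2^10 - 1 = 1023
By day 9: 1023 surreal numbers.

1023


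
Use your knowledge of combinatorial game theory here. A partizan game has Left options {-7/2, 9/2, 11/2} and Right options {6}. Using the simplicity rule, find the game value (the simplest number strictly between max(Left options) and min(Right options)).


Left options: {-7/2, 9/2, 11/2}, max = 11/2
Right options: {6}, min = 6
All options are numbers and max(Left) < min(Right), so by the simplicity theorem the value is the simplest (earliest-born) number strictly between 11/2 and 6.
No integer lies strictly between 11/2 and 6, so the value is the dyadic rational m/2^k in the interval with the smallest k (then m odd); search k = 1, 2, ...:
Denominator 2: no odd multiple of 1/2 lies strictly between 11/2 and 6.
Denominator 4: 23/4 lies strictly between 11/2 and 6 -- found.
The simplest number in the interval is 23/4.
Game value = 23/4

23/4


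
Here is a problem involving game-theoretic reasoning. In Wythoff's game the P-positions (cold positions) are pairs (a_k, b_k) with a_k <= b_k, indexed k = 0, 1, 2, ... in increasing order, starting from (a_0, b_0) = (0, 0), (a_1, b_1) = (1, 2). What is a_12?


By Wythoff's theorem, a_k = floor(k * phi) and b_k = floor(k * phi^2) = a_k + k, where phi = (1 + sqrt(5))/2 is the golden ratio.
phi = (1 + sqrt(5))/2 = 1.618034
k = 12
k * phi = 12 * 1.618034 = 19.416408
a_12 = floor(k * phi) = 19

19


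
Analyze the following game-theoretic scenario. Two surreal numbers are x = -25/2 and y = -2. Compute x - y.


x = -25/2, y = -2
Converting to common denominator: 2
x = -25/2, y = -4/2
x - y = -25/2 - -2 = -21/2

-21/2


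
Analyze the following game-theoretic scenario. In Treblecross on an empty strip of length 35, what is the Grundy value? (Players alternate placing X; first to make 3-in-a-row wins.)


Treblecross: place X on empty cells; 3-in-a-row wins.
Playing within two cells of an existing X lets the opponent win at once, so sensible play treats the cells i-2..i+2 around each X as dead. The player left with no safe cell loses, so this is a normal-play take-away game on strips of safe cells.
Placing X at cell i (0-indexed) of a strip of k safe cells leaves independent strips of sizes max(0, i-2) and max(0, k-i-3). Hence G(k) = mex{ G(max(0,i-2)) XOR G(max(0,k-i-3)) : 0 <= i < k }, with G(0) = 0.
G(1): splits (0,0):0^0=0 -> mex({0}) = 1
G(2): splits (0,0):0^0=0 -> mex({0}) = 1
G(3): splits (0,0):0^0=0 -> mex({0}) = 1
G(4): splits (0,1):0^1=1 (0,0):0^0=0 -> mex({0, 1}) = 2
G(5): splits (0,2):0^1=1 (0,1):0^1=1 (0,0):0^0=0 -> mex({0, 1}) = 2
G(6) = mex({1}) = 0
G(7) = mex({0, 1, 2}) = 3
G(8) = mex({0, 1, 2}) = 3
G(9) = mex({0, 2}) = 1
G(10) = mex({0, 2, 3}) = 1
G(11) = mex({0, 3}) = 1
G(12) = mex({1, 3}) = 0
G(13) = mex({0, 1, 2, 3}) = 4
G(14) = mex({0, 1, 2}) = 3
G(15) = mex({0, 1, 2}) = 3
G(16) = mex({0, 1, 2, 4}) = 3
G(17) = mex({0, 1, 3, 4}) = 2
G(18) = mex({0, 1, 3, 4}) = 2
G(19) = mex({0, 1, 3, 5}) = 2
G(20) = mex({0, 1, 2, 3, 5}) = 4
G(21) = mex({0, 1, 2, 3, 5}) = 4
G(22) = mex({1, 2, 6}) = 0
G(23) = mex({0, 1, 2, 3, 4, 6}) = 5
G(24) = mex({0, 1, 2, 3, 4}) = 5
G(25) = mex({0, 1, 3, 4, 7}) = 2
G(26) = mex({0, 1, 3, 4, 5, 7}) = 2
G(27) = mex({0, 1, 3, 5}) = 2
G(28) = mex({0, 1, 2, 5}) = 3
G(29) = mex({0, 1, 2, 4, 5, 6}) = 3
G(30) = mex({1, 2, 4, 6}) = 0
G(31) = mex({0, 1, 2, 3, 4, 6}) = 5
G(32) = mex({1, 2, 3, 4, 7}) = 0
G(33) = mex({0, 3, 7}) = 1
G(34) = mex({0, 2, 3, 5, 7}) = 1
G(35) = mex({0, 2, 3, 5, 6}) = 1
Therefore G(35) = 1.

1


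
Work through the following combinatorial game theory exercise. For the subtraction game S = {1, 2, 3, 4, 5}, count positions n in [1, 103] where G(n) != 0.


Subtraction set S = {1, 2, 3, 4, 5}, so G(n) = n mod 6.
G(n) = 0 when n is a multiple of 6.
Multiples of 6 in [1, 103]: 17
N-positions (nonzero Grundy) = 103 - 17 = 86

86


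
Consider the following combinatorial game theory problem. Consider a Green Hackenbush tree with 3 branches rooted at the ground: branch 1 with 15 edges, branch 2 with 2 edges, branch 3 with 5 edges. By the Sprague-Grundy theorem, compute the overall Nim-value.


The tree has 3 branches from the ground vertex.
In Green Hackenbush, the Nim-value of a simple path of length k is k.
Branch 1: length 15, Nim-value = 15
Branch 2: length 2, Nim-value = 2
Branch 3: length 5, Nim-value = 5
Total Nim-value = XOR of all branch values:
0 XOR 15 = 15
15 XOR 2 = 13
13 XOR 5 = 8
Nim-value of the tree = 8

8


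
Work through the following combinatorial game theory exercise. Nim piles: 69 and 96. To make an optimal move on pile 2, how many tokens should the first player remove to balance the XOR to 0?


Piles: 69 and 96
Current XOR: 69 XOR 96 = 37 (non-zero, so this is an N-position).
To make the XOR zero, we need to find a move that balances the piles.
For pile 2 (size 96): target = 96 XOR 37 = 69
We reduce pile 2 from 96 to 69.
Tokens removed: 96 - 69 = 27
Verification: 69 XOR 69 = 0

27


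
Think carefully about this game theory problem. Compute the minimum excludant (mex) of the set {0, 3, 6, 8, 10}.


Set = {0, 3, 6, 8, 10}
0 is in the set.
1 is NOT in the set. This is the mex.
mex = 1

1


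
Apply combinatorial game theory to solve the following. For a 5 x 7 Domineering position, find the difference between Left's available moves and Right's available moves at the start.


Board is 5 x 7 (rows x cols).
Left (vertical) placements: (rows-1) * cols = 4 * 7 = 28
Right (horizontal) placements: rows * (cols-1) = 5 * 6 = 30
Advantage = Left - Right = 28 - 30 = -2

-2


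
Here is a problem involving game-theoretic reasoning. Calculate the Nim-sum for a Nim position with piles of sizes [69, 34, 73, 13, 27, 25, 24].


We need the XOR (exclusive or) of all pile sizes.
After XOR-ing pile 1 (size 69): 0 XOR 69 = 69
After XOR-ing pile 2 (size 34): 69 XOR 34 = 103
After XOR-ing pile 3 (size 73): 103 XOR 73 = 46
After XOR-ing pile 4 (size 13): 46 XOR 13 = 35
After XOR-ing pile 5 (size 27): 35 XOR 27 = 56
After XOR-ing pile 6 (size 25): 56 XOR 25 = 33
After XOR-ing pile 7 (size 24): 33 XOR 24 = 57
The Nim-value of this position is 57.

57


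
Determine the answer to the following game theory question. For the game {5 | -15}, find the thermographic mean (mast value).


Game = {5 | -15}, a switch {a | b} with numbers a > b.
Its thermograph has left wall a - t and right wall b + t, which meet at t = (a - b)/2, where both equal (a + b)/2. So the mast (mean value) is at (a + b)/2.
Mean = (5 + (-15))/2 = -10/2 = -5

-5


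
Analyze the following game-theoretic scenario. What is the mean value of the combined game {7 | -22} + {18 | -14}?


G1 = {7 | -22}, G2 = {18 | -14}
Each is a switch {a | b} with numbers a > b; its mean value is (a + b)/2, and mean value is additive over game sums: m(G1 + G2) = m(G1) + m(G2).
Mean of G1 = (7 + (-22))/2 = -15/2 = -15/2
Mean of G2 = (18 + (-14))/2 = 4/2 = 2
Mean of G1 + G2 = -15/2 + 2 = -11/2

-11/2


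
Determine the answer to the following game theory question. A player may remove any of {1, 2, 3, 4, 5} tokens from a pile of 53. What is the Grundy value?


The subtraction set is S = {1, 2, 3, 4, 5}.
G(k) = mex{ G(k - s) : s in S, s <= k }. We compute iteratively: G(0) = 0.
G(1) = mex({0}) = 1
G(2) = mex({0, 1}) = 2
G(3) = mex({0, 1, 2}) = 3
G(4) = mex({0, 1, 2, 3}) = 4
G(5) = mex({0, 1, 2, 3, 4}) = 5
G(6) = mex({1, 2, 3, 4, 5}) = 0
G(7) = mex({0, 2, 3, 4, 5}) = 1
G(8) = mex({0, 1, 3, 4, 5}) = 2
G(9) = mex({0, 1, 2, 4, 5}) = 3
G(10) = mex({0, 1, 2, 3, 5}) = 4
Observe that G(6)..G(10) = 0, 1, 2, 3, 4 repeats G(0)..G(4) = 0, 1, 2, 3, 4.
For k >= max(S) = 5, G(k) is determined by the previous 5 values G(k-5)..G(k-1); a window of 5 consecutive values has recurred shifted by 6, so by induction G(k + 6) = G(k) for all k >= 0: the sequence is periodic from the start with period 6.
One period: G(0..5) = 0, 1, 2, 3, 4, 5.
53 mod 6 = 5, so G(53) = G(5) = 5.

5


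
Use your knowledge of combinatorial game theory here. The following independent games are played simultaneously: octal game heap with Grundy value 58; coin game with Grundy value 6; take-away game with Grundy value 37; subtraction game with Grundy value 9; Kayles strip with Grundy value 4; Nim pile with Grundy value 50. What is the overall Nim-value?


By the Sprague-Grundy theorem, the Grundy value of a sum of games is the XOR of individual Grundy values.
octal game heap: Grundy value = 58. Running XOR: 0 XOR 58 = 58
coin game: Grundy value = 6. Running XOR: 58 XOR 6 = 60
take-away game: Grundy value = 37. Running XOR: 60 XOR 37 = 25
subtraction game: Grundy value = 9. Running XOR: 25 XOR 9 = 16
Kayles strip: Grundy value = 4. Running XOR: 16 XOR 4 = 20
Nim pile: Grundy value = 50. Running XOR: 20 XOR 50 = 38
The combined Grundy value is 38.

38


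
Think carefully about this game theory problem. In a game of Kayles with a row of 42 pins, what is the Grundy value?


Kayles: a move removes 1 or 2 adjacent pins from a contiguous row.
Removing pins from a row of k leaves two independent rows (a, b) with a + b = k - 1 (one pin) or a + b = k - 2 (two pins); an end removal gives a = 0.
By Sprague-Grundy, G(k) = mex{ G(a) XOR G(b) } over all these splits. G(0) = 0.
G(1): splits (0,0):0^0=0 -> mex({0}) = 1
G(2): splits (0,1):0^1=1 (0,0):0^0=0 -> mex({0, 1}) = 2
G(3): splits (0,2):0^2=2 (1,1):1^1=0 (0,1):0^1=1 -> mex({0, 1, 2}) = 3
G(4): splits (0,3):0^3=3 (1,2):1^2=3 (0,2):0^2=2 (1,1):1^1=0 -> mex({0, 2, 3}) = 1
G(5): splits (0,4):0^1=1 (1,3):1^3=2 (2,2):2^2=0 (0,3):0^3=3 (1,2):1^2=3 -> mex({0, 1, 2, 3}) = 4
G(6) = mex({0, 1, 2, 4}) = 3
G(7) = mex({0, 1, 3, 4, 5}) = 2
G(8) = mex({0, 2, 3, 5, 6}) = 1
G(9) = mex({0, 1, 2, 3, 6, 7}) = 4
G(10) = mex({0, 1, 3, 4, 5, 7}) = 2
G(11) = mex({0, 1, 2, 3, 4, 5}) = 6
G(12) = mex({0, 1, 2, 3, 5, 6, 7}) = 4
G(13) = mex({0, 2, 3, 4, 6, 7}) = 1
G(14) = mex({0, 1, 4, 5, 6, 7}) = 2
G(15) = mex({0, 1, 2, 3, 4, 5, 6}) = 7
G(16) = mex({0, 2, 3, 5, 6, 7}) = 1
G(17) = mex({0, 1, 2, 3, 5, 6, 7}) = 4
G(18) = mex({0, 1, 2, 4, 5, 6}) = 3
G(19) = mex({0, 1, 3, 4, 5, 7}) = 2
G(20) = mex({0, 2, 3, 4, 5, 6, 7}) = 1
G(21) = mex({0, 1, 2, 3, 5, 6, 7}) = 4
G(22) = mex({0, 1, 2, 3, 4, 5, 7}) = 6
G(23) = mex({0, 1, 2, 3, 4, 5, 6}) = 7
G(24) = mex({0, 1, 2, 3, 5, 6, 7}) = 4
G(25) = mex({0, 2, 3, 4, 6, 7}) = 1
G(26) = mex({0, 1, 3, 4, 5, 6, 7}) = 2
G(27) = mex({0, 1, 2, 3, 4, 5, 6, 7}) = 8
G(28) = mex({0, 1, 2, 3, 4, 6, 7, 8}) = 5
G(29) = mex({0, 1, 2, 3, 5, 6, 7, 8, 9}) = 4
G(30) = mex({0, 1, 2, 3, 4, 5, 6, 9, 10}) = 7
G(31) = mex({0, 1, 3, 4, 5, 7, 10, 11}) = 2
G(32) = mex({0, 2, 3, 4, 5, 6, 7, 9, 11}) = 1
G(33) = mex({0, 1, 2, 3, 4, 5, 6, 7, 9, 12}) = 8
G(34) = mex({0, 1, 2, 3, 4, 5, 7, 8, 11, 12}) = 6
G(35) = mex({0, 1, 2, 3, 4, 5, 6, 8, 9, 10, 11}) = 7
G(36) = mex({0, 1, 2, 3, 5, 6, 7, 9, 10}) = 4
G(37) = mex({0, 2, 3, 4, 6, 7, 9, 10, 11, 12}) = 1
G(38) = mex({0, 1, 3, 4, 5, 6, 7, 9, 10, 11, 12}) = 2
G(39) = mex({0, 1, 2, 4, 5, 6, 7, 9, 10, 12, 14}) = 3
G(40) = mex({0, 2, 3, 4, 6, 7, 11, 12, 14}) = 1
G(41) = mex({0, 1, 2, 3, 5, 6, 7, 9, 10, 11, 12}) = 4
G(42) = mex({0, 1, 2, 3, 4, 5, 6, 9, 10}) = 7
Therefore G(42) = 7.

7


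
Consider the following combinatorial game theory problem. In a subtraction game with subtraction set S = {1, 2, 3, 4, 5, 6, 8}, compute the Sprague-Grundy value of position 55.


The subtraction set is S = {1, 2, 3, 4, 5, 6, 8}.
G(k) = mex{ G(k - s) : s in S, s <= k }. We compute iteratively: G(0) = 0.
G(1) = mex({0}) = 1
G(2) = mex({0, 1}) = 2
G(3) = mex({0, 1, 2}) = 3
G(4) = mex({0, 1, 2, 3}) = 4
G(5) = mex({0, 1, 2, 3, 4}) = 5
G(6) = mex({0, 1, 2, 3, 4, 5}) = 6
G(7) = mex({1, 2, 3, 4, 5, 6}) = 0
G(8) = mex({0, 2, 3, 4, 5, 6}) = 1
G(9) = mex({0, 1, 3, 4, 5, 6}) = 2
G(10) = mex({0, 1, 2, 4, 5, 6}) = 3
G(11) = mex({0, 1, 2, 3, 5, 6}) = 4
G(12) = mex({0, 1, 2, 3, 4, 6}) = 5
G(13) = mex({0, 1, 2, 3, 4, 5}) = 6
G(14) = mex({1, 2, 3, 4, 5, 6}) = 0
Observe that G(7)..G(14) = 0, 1, 2, 3, 4, 5, 6, 0 repeats G(0)..G(7) = 0, 1, 2, 3, 4, 5, 6, 0.
For k >= max(S) = 8, G(k) is determined by the previous 8 values G(k-8)..G(k-1); a window of 8 consecutive values has recurred shifted by 7, so by induction G(k + 7) = G(k) for all k >= 0: the sequence is periodic from the start with period 7.
One period: G(0..6) = 0, 1, 2, 3, 4, 5, 6.
55 mod 7 = 6, so G(55) = G(6) = 6.

6


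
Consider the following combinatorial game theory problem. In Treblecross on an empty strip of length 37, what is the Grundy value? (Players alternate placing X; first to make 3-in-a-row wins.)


Treblecross: place X on empty cells; 3-in-a-row wins.
Playing within two cells of an existing X lets the opponent win at once, so sensible play treats the cells i-2..i+2 around each X as dead. The player left with no safe cell loses, so this is a normal-play take-away game on strips of safe cells.
Placing X at cell i (0-indexed) of a strip of k safe cells leaves independent strips of sizes max(0, i-2) and max(0, k-i-3). Hence G(k) = mex{ G(max(0,i-2)) XOR G(max(0,k-i-3)) : 0 <= i < k }, with G(0) = 0.
G(1): splits (0,0):0^0=0 -> mex({0}) = 1
G(2): splits (0,0):0^0=0 -> mex({0}) = 1
G(3): splits (0,0):0^0=0 -> mex({0}) = 1
G(4): splits (0,1):0^1=1 (0,0):0^0=0 -> mex({0, 1}) = 2
G(5): splits (0,2):0^1=1 (0,1):0^1=1 (0,0):0^0=0 -> mex({0, 1}) = 2
G(6) = mex({1}) = 0
G(7) = mex({0, 1, 2}) = 3
G(8) = mex({0, 1, 2}) = 3
G(9) = mex({0, 2}) = 1
G(10) = mex({0, 2, 3}) = 1
G(11) = mex({0, 3}) = 1
G(12) = mex({1, 3}) = 0
G(13) = mex({0, 1, 2, 3}) = 4
G(14) = mex({0, 1, 2}) = 3
G(15) = mex({0, 1, 2}) = 3
G(16) = mex({0, 1, 2, 4}) = 3
G(17) = mex({0, 1, 3, 4}) = 2
G(18) = mex({0, 1, 3, 4}) = 2
G(19) = mex({0, 1, 3, 5}) = 2
G(20) = mex({0, 1, 2, 3, 5}) = 4
G(21) = mex({0, 1, 2, 3, 5}) = 4
G(22) = mex({1, 2, 6}) = 0
G(23) = mex({0, 1, 2, 3, 4, 6}) = 5
G(24) = mex({0, 1, 2, 3, 4}) = 5
G(25) = mex({0, 1, 3, 4, 7}) = 2
G(26) = mex({0, 1, 3, 4, 5, 7}) = 2
G(27) = mex({0, 1, 3, 5}) = 2
G(28) = mex({0, 1, 2, 5}) = 3
G(29) = mex({0, 1, 2, 4, 5, 6}) = 3
G(30) = mex({1, 2, 4, 6}) = 0
G(31) = mex({0, 1, 2, 3, 4, 6}) = 5
G(32) = mex({1, 2, 3, 4, 7}) = 0
G(33) = mex({0, 3, 7}) = 1
G(34) = mex({0, 2, 3, 5, 7}) = 1
G(35) = mex({0, 2, 3, 5, 6}) = 1
G(36) = mex({0, 1, 2, 5, 6}) = 3
G(37) = mex({0, 1, 2, 4, 5, 6}) = 3
Therefore G(37) = 3.

3


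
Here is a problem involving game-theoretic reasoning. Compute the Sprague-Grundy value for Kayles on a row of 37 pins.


Kayles: a move removes 1 or 2 adjacent pins from a contiguous row.
Removing pins from a row of k leaves two independent rows (a, b) with a + b = k - 1 (one pin) or a + b = k - 2 (two pins); an end removal gives a = 0.
By Sprague-Grundy, G(k) = mex{ G(a) XOR G(b) } over all these splits. G(0) = 0.
G(1): splits (0,0):0^0=0 -> mex({0}) = 1
G(2): splits (0,1):0^1=1 (0,0):0^0=0 -> mex({0, 1}) = 2
G(3): splits (0,2):0^2=2 (1,1):1^1=0 (0,1):0^1=1 -> mex({0, 1, 2}) = 3
G(4): splits (0,3):0^3=3 (1,2):1^2=3 (0,2):0^2=2 (1,1):1^1=0 -> mex({0, 2, 3}) = 1
G(5): splits (0,4):0^1=1 (1,3):1^3=2 (2,2):2^2=0 (0,3):0^3=3 (1,2):1^2=3 -> mex({0, 1, 2, 3}) = 4
G(6) = mex({0, 1, 2, 4}) = 3
G(7) = mex({0, 1, 3, 4, 5}) = 2
G(8) = mex({0, 2, 3, 5, 6}) = 1
G(9) = mex({0, 1, 2, 3, 6, 7}) = 4
G(10) = mex({0, 1, 3, 4, 5, 7}) = 2
G(11) = mex({0, 1, 2, 3, 4, 5}) = 6
G(12) = mex({0, 1, 2, 3, 5, 6, 7}) = 4
G(13) = mex({0, 2, 3, 4, 6, 7}) = 1
G(14) = mex({0, 1, 4, 5, 6, 7}) = 2
G(15) = mex({0, 1, 2, 3, 4, 5, 6}) = 7
G(16) = mex({0, 2, 3, 5, 6, 7}) = 1
G(17) = mex({0, 1, 2, 3, 5, 6, 7}) = 4
G(18) = mex({0, 1, 2, 4, 5, 6}) = 3
G(19) = mex({0, 1, 3, 4, 5, 7}) = 2
G(20) = mex({0, 2, 3, 4, 5, 6, 7}) = 1
G(21) = mex({0, 1, 2, 3, 5, 6, 7}) = 4
G(22) = mex({0, 1, 2, 3, 4, 5, 7}) = 6
G(23) = mex({0, 1, 2, 3, 4, 5, 6}) = 7
G(24) = mex({0, 1, 2, 3, 5, 6, 7}) = 4
G(25) = mex({0, 2, 3, 4, 6, 7}) = 1
G(26) = mex({0, 1, 3, 4, 5, 6, 7}) = 2
G(27) = mex({0, 1, 2, 3, 4, 5, 6, 7}) = 8
G(28) = mex({0, 1, 2, 3, 4, 6, 7, 8}) = 5
G(29) = mex({0, 1, 2, 3, 5, 6, 7, 8, 9}) = 4
G(30) = mex({0, 1, 2, 3, 4, 5, 6, 9, 10}) = 7
G(31) = mex({0, 1, 3, 4, 5, 7, 10, 11}) = 2
G(32) = mex({0, 2, 3, 4, 5, 6, 7, 9, 11}) = 1
G(33) = mex({0, 1, 2, 3, 4, 5, 6, 7, 9, 12}) = 8
G(34) = mex({0, 1, 2, 3, 4, 5, 7, 8, 11, 12}) = 6
G(35) = mex({0, 1, 2, 3, 4, 5, 6, 8, 9, 10, 11}) = 7
G(36) = mex({0, 1, 2, 3, 5, 6, 7, 9, 10}) = 4
G(37) = mex({0, 2, 3, 4, 6, 7, 9, 10, 11, 12}) = 1
Therefore G(37) = 1.

1


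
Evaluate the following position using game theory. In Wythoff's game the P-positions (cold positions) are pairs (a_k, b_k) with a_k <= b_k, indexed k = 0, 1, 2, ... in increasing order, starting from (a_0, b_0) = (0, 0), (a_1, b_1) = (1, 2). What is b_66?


By Wythoff's theorem, a_k = floor(k * phi) and b_k = floor(k * phi^2) = a_k + k, where phi = (1 + sqrt(5))/2 is the golden ratio.
phi = (1 + sqrt(5))/2 = 1.618034
phi^2 = phi + 1 = 2.618034
k = 66
k * phi^2 = 66 * 2.618034 = 172.790243
b_66 = floor(k * phi^2) = 172 (check: a_66 + k = 106 + 66 = 172)

172


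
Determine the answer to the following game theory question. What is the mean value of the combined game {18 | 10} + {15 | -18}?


G1 = {18 | 10}, G2 = {15 | -18}
Each is a switch {a | b} with numbers a > b; its mean value is (a + b)/2, and mean value is additive over game sums: m(G1 + G2) = m(G1) + m(G2).
Mean of G1 = (18 + (10))/2 = 28/2 = 14
Mean of G2 = (15 + (-18))/2 = -3/2 = -3/2
Mean of G1 + G2 = 14 + -3/2 = 25/2

25/2


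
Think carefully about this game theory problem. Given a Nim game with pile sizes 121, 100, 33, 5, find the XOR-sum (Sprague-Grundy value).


We need the XOR (exclusive or) of all pile sizes.
After XOR-ing pile 1 (size 121): 0 XOR 121 = 121
After XOR-ing pile 2 (size 100): 121 XOR 100 = 29
After XOR-ing pile 3 (size 33): 29 XOR 33 = 60
After XOR-ing pile 4 (size 5): 60 XOR 5 = 57
The Nim-value of this position is 57.

57


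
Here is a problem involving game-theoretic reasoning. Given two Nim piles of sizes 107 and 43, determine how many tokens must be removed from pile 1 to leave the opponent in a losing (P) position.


Piles: 107 and 43
Current XOR: 107 XOR 43 = 64 (non-zero, so this is an N-position).
To make the XOR zero, we need to find a move that balances the piles.
For pile 1 (size 107): target = 107 XOR 64 = 43
We reduce pile 1 from 107 to 43.
Tokens removed: 107 - 43 = 64
Verification: 43 XOR 43 = 0

64


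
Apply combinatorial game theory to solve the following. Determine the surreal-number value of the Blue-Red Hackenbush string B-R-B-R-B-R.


Edges (from ground): B-R-B-R-B-R
By Berlekamp's sign-expansion rule, a Blue-Red Hackenbush stalk has the value of the surreal number whose sign sequence is the edge sequence with B -> + and R -> -.
Sign sequence: +-+-+-
Trace the sign expansion in the surreal number tree, starting from 0:
Edge 1: B (sign +) -> bounds (0, +inf), value = 1
Edge 2: R (sign -) -> bounds (0, 1), value = 1/2
Edge 3: B (sign +) -> bounds (1/2, 1), value = 3/4
Edge 4: R (sign -) -> bounds (1/2, 3/4), value = 5/8
Edge 5: B (sign +) -> bounds (5/8, 3/4), value = 11/16
Edge 6: R (sign -) -> bounds (5/8, 11/16), value = 21/32
Game value = 21/32

21/32


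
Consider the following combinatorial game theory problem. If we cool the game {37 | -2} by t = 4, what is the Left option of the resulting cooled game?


Original game: {37 | -2} (a switch {a | b} with a > b).
Cooling by t (for t below the temperature (a - b)/2 = 39/2) taxes each move by t: {a | b} cooled by t is {a - t | b + t}.
Cooling amount: t = 4
Cooled Left option: 37 - 4 = 33
Cooled Right option: -2 + 4 = 2
Cooled game: {33 | 2}
Left option = 33

33


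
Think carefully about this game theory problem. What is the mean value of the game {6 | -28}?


Game = {6 | -28}, a switch {a | b} with numbers a > b.
Its thermograph has left wall a - t and right wall b + t, which meet at t = (a - b)/2, where both equal (a + b)/2. So the mast (mean value) is at (a + b)/2.
Mean = (6 + (-28))/2 = -22/2 = -11

-11


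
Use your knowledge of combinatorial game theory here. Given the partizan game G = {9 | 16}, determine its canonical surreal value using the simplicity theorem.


Left options: {9}, max = 9
Right options: {16}, min = 16
All options are numbers and max(Left) < min(Right), so by the simplicity theorem the value is the simplest (earliest-born) number strictly between 9 and 16.
Integers 10 through 15 all lie strictly between 9 and 16.
Among integers, the simplest (lowest birthday = smallest |n|; 0 is born on day 0, +-n on day n) is 10.
No non-integer in the interval can be simpler: if x is a non-integer in the interval, then floor(x) or ceil(x) also lies in the interval (the interval contains an integer), and both are proper prefixes of x's sign expansion, i.e. born earlier. So the game value is 10.
Game value = 10

10


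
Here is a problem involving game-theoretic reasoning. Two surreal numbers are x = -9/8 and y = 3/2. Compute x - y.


x = -9/8, y = 3/2
Converting to common denominator: 8
x = -9/8, y = 12/8
x - y = -9/8 - 3/2 = -21/8

-21/8


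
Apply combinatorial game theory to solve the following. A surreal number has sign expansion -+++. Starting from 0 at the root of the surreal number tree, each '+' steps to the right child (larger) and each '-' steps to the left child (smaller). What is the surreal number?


Sign expansion: -+++
Rule: track bounds (lo, hi), initially (-inf, +inf). On '+', the current value becomes lo and we move to the simplest number in (value, hi): value + 1 if hi = +inf, otherwise the midpoint (value + hi)/2. On '-', the current value becomes hi and we move to value - 1 if lo = -inf, otherwise the midpoint (lo + value)/2.
Start at 0.
Step 1: sign = -, move left. Bounds: (-inf, 0). Value = -1
Step 2: sign = +, move right. Bounds: (-1, 0). Value = -1/2
Step 3: sign = +, move right. Bounds: (-1/2, 0). Value = -1/4
Step 4: sign = +, move right. Bounds: (-1/4, 0). Value = -1/8
The surreal number with sign expansion -+++ is -1/8.

-1/8


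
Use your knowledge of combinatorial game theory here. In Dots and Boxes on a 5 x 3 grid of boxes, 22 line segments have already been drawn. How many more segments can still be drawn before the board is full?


Grid: 5 x 3 boxes, i.e. 6 rows and 4 columns of dots.
Horizontal edges: (rows + 1) * cols = 6 * 3 = 18
Vertical edges: rows * (cols + 1) = 5 * 4 = 20
Total edges: 18 + 20 = 38
Edges drawn: 22
Remaining: 38 - 22 = 16

16


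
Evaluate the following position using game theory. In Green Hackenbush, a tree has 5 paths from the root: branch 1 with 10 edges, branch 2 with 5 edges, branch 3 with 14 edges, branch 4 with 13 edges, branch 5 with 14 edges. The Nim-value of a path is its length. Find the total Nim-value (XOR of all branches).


The tree has 5 branches from the ground vertex.
In Green Hackenbush, the Nim-value of a simple path of length k is k.
Branch 1: length 10, Nim-value = 10
Branch 2: length 5, Nim-value = 5
Branch 3: length 14, Nim-value = 14
Branch 4: length 13, Nim-value = 13
Branch 5: length 14, Nim-value = 14
Total Nim-value = XOR of all branch values:
0 XOR 10 = 10
10 XOR 5 = 15
15 XOR 14 = 1
1 XOR 13 = 12
12 XOR 14 = 2
Nim-value of the tree = 2

2


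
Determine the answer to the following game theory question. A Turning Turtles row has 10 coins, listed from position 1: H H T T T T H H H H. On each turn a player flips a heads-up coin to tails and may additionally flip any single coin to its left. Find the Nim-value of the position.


Coins: H H T T T T H H H H
Key fact: a single head at position k behaves exactly like a Nim heap of size k (turning it to T and optionally flipping a coin at j < k corresponds to moving the heap from k to j, or to 0), and heads combine as a disjunctive sum (two heads at the same place would cancel, matching j XOR j = 0). So the Nim-value is the XOR of the 1-indexed positions of the heads.
Face-up positions (1-indexed): [1, 2, 7, 8, 9, 10]
XOR 0 with 1: 0 XOR 1 = 1
XOR 1 with 2: 1 XOR 2 = 3
XOR 3 with 7: 3 XOR 7 = 4
XOR 4 with 8: 4 XOR 8 = 12
XOR 12 with 9: 12 XOR 9 = 5
XOR 5 with 10: 5 XOR 10 = 15
Nim-value = 15

15


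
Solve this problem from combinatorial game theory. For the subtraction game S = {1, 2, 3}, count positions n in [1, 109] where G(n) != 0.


Subtraction set S = {1, 2, 3}, so G(n) = n mod 4.
G(n) = 0 when n is a multiple of 4.
Multiples of 4 in [1, 109]: 27
N-positions (nonzero Grundy) = 109 - 27 = 82

82


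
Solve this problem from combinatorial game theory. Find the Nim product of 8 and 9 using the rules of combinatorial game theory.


Nim multiplication is bilinear over XOR: (u XOR v) * w = (u*w) XOR (v*w).
So we split each operand into its bit components and XOR the pairwise Nim products.
8 = 8 (as XOR of powers of 2).
9 = 1 + 8 (as XOR of powers of 2).
Using the standard Nim-product table on single bits:
  2*2 = 3,   2*4 = 8,   2*8 = 12,
  4*4 = 6,   4*8 = 11,  8*8 = 13,
and  1*x = x (identity), k*l = l*k (commutative).
Pairwise Nim products:
  8 * 1 = 8
  8 * 8 = 13
XOR them: 8 XOR 13 = 5.
Result: 8 * 9 = 5 (in Nim).

5


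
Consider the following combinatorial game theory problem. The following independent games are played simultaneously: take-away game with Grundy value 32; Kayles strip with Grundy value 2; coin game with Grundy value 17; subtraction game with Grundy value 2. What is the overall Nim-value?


By the Sprague-Grundy theorem, the Grundy value of a sum of games is the XOR of individual Grundy values.
take-away game: Grundy value = 32. Running XOR: 0 XOR 32 = 32
Kayles strip: Grundy value = 2. Running XOR: 32 XOR 2 = 34
coin game: Grundy value = 17. Running XOR: 34 XOR 17 = 51
subtraction game: Grundy value = 2. Running XOR: 51 XOR 2 = 49
The combined Grundy value is 49.

49
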